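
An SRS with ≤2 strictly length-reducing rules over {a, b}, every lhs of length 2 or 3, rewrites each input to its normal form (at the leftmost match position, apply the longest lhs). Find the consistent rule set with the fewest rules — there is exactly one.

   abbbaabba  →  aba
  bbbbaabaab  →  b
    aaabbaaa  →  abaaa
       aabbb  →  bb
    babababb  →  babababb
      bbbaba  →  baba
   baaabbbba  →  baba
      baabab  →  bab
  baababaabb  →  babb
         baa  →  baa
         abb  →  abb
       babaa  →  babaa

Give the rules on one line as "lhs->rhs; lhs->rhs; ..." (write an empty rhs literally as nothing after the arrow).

aab->; bba->ba

  | abbbaabba => abbaabba => abaabba => abba => aba
  | bbbbaabaab => bbbaabaab => bbaabaab => baabaab => baab => b
  | aaabbaaa => abaaa
  | aabbb => bb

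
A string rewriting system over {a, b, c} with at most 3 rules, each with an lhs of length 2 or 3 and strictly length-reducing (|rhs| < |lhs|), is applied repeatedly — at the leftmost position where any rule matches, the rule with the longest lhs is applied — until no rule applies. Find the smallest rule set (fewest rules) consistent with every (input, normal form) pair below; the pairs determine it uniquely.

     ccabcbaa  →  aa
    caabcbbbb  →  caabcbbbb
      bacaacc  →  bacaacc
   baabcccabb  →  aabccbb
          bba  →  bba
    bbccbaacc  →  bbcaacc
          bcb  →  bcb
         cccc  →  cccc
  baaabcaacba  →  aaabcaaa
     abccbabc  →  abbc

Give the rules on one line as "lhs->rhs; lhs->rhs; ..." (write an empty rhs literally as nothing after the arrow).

  | ccabcbaa => cbcbaa => cbaa => aa
  | caabcbbbb
  | bacaacc
  | baabcccabb => aabcccabb => aabccbb

baa->aa; cab->b; cba->a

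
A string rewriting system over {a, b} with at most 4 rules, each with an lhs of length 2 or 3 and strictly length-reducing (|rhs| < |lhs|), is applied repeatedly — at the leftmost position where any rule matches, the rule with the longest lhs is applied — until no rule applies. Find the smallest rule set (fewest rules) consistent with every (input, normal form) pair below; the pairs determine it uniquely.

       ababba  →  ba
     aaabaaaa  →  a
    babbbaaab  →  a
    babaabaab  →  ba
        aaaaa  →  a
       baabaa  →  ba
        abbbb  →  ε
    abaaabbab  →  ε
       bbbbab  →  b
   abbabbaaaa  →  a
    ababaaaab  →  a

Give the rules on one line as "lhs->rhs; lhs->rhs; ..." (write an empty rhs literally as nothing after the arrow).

  | ababba => abba => ba
  | aaabaaaa => aabaaaa => aaaaa => aaaa => aaa => aa => a
  | babbbaaab => bbbaaab => abaaab => aaab => aab => a
  | babaabaab => baabaab => baaab => baab => ba

aa->a; aab->a; ab->; bb->a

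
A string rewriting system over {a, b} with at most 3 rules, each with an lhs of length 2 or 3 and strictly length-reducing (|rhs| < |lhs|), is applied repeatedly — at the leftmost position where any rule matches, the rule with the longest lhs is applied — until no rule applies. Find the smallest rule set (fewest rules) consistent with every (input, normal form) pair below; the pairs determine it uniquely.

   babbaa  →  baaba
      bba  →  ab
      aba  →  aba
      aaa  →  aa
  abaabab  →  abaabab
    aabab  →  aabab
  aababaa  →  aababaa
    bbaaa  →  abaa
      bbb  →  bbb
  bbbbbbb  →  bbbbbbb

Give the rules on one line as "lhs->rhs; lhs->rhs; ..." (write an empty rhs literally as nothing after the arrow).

  | babbaa => baaba
  | bba => ab
  | aba
  | aaa => aa

aaa->aa; bba->ab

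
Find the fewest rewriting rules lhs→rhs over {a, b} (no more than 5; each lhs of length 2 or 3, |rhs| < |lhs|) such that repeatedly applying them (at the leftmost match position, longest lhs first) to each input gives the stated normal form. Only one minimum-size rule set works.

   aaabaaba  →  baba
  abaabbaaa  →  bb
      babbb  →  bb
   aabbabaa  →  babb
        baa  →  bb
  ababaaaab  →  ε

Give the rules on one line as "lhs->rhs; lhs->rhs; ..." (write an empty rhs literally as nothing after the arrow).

aa->b; aab->; bba->a; bbb->a

  | aaabaaba => babaaba => baba
  | abaabbaaa => abbaaa => aaaa => baa => bb
  | babbb => baa => bb
  | aabbabaa => babaa => babb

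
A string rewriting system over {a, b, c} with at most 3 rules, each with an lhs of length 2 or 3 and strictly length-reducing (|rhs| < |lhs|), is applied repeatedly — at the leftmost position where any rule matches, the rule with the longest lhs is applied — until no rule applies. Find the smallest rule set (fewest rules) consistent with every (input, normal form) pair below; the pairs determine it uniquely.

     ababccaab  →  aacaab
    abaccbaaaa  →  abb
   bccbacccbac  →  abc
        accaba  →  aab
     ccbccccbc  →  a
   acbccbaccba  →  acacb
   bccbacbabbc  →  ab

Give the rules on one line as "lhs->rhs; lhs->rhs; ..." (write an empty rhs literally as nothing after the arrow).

  | ababccaab => abbccaab => aacaab
  | abaccbaaaa => abccbaaaa => abbaaaa => abbaaa => abbaa => abba => abb
  | bccbacccbac => bbacccbac => bbcccbac => accbac => abac => abc
  | accaba => aaba => aab

ba->b; bbc->a; cc->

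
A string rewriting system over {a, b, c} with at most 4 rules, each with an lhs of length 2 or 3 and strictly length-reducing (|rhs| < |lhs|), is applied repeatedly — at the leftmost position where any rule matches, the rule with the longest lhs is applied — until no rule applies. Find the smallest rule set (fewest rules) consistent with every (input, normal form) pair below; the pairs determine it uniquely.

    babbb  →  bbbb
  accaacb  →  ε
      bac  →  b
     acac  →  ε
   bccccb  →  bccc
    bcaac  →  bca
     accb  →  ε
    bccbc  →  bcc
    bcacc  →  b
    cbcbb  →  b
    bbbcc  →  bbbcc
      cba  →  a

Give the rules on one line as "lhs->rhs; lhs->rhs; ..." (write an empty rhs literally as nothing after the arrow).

  | babbb => bbbb
  | accaacb => caacb => cab => cb => ε
  | bac => b
  | acac => ac => ε

ab->b; ac->; cac->a; cb->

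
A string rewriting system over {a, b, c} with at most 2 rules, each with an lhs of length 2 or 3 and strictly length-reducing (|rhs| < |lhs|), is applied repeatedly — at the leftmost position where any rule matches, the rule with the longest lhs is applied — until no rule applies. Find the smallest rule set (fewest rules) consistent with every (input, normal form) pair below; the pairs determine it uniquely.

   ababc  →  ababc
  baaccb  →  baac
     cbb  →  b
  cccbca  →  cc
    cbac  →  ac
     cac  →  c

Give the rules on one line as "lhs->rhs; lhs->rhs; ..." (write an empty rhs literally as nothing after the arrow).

  | ababc
  | baaccb => baac
  | cbb => b
  | cccbca => ccca => cc

ca->; cb->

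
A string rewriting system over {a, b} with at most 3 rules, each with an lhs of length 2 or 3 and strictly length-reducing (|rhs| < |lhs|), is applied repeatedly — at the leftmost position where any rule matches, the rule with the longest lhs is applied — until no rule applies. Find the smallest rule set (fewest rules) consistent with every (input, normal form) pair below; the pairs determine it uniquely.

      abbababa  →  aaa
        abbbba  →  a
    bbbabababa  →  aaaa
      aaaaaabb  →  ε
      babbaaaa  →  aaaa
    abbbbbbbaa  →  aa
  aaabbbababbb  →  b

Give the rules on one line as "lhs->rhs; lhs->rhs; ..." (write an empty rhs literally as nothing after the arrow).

  | abbababa => bbababa => ababa => aaba => aaa
  | abbbba => bbbba => bba => a
  | bbbabababa => babababa => abababa => aababa => aaaba => aaaa
  | aaaaaabb => aaaaabb => aaaabb => aaabb => aabb => abb => bb => ε

abb->bb; ba->a; bb->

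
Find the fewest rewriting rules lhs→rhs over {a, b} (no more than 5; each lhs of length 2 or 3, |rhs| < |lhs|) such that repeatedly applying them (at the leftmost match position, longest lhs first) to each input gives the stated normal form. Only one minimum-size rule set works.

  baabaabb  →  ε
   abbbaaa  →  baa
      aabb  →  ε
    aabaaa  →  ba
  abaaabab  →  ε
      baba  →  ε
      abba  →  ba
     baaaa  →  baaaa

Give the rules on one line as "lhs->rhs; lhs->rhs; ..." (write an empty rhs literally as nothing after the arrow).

ab->; aba->b; bb->; bba->b

  | baabaabb => bababb => bbbb => bb => ε
  | abbbaaa => bbaaa => baa
  | aabb => ab => ε
  | aabaaa => abaa => ba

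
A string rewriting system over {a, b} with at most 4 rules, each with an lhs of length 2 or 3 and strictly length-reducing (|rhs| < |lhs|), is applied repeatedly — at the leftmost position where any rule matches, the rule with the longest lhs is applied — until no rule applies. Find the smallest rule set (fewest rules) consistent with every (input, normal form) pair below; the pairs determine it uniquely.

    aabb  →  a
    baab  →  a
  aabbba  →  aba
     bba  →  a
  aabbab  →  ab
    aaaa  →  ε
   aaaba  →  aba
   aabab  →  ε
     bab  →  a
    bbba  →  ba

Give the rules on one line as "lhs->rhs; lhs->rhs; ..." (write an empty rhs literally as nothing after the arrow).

  | aabb => abb => a
  | baab => bab => a
  | aabbba => abbba => aba
  | bba => a

aa->; aab->ab; bab->a; bb->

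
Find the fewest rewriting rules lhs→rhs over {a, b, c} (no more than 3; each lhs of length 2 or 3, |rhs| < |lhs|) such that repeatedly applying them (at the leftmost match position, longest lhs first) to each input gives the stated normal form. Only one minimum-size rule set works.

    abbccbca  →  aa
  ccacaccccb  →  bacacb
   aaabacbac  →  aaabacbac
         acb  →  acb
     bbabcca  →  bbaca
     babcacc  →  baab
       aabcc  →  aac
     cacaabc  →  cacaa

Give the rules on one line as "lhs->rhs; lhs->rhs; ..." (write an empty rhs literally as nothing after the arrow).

  | abbccbca => abcbca => abca => aa
  | ccacaccccb => bacaccccb => bacabccb => bacacb
  | aaabacbac
  | acb

bc->; cc->b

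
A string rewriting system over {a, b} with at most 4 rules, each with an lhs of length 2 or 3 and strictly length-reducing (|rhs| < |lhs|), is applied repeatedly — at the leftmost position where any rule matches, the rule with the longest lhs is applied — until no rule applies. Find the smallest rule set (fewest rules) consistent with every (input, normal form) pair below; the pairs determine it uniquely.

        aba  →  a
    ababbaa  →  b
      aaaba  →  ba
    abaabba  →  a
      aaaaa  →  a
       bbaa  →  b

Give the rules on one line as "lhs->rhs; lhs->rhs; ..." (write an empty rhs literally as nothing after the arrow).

aa->b; ab->; bb->b; bba->a

  | aba => a
  | ababbaa => abbaa => baa => bb => b
  | aaaba => baba => ba
  | abaabba => aabba => bbba => bba => a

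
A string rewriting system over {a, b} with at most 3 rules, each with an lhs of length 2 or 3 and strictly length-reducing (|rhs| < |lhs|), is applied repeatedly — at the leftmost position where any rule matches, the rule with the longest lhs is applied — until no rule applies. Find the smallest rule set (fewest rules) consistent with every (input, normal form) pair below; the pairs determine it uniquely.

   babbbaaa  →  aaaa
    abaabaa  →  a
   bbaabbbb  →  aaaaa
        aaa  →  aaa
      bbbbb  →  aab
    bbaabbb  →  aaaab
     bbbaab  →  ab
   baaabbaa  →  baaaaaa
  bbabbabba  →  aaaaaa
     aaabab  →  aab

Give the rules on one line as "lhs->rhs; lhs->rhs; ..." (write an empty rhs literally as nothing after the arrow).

  | babbbaaa => bbaaa => aaaa
  | abaabaa => abaa => a
  | bbaabbbb => aaabbbb => aaaabb => aaaaa
  | aaa

aba->; bab->; bb->a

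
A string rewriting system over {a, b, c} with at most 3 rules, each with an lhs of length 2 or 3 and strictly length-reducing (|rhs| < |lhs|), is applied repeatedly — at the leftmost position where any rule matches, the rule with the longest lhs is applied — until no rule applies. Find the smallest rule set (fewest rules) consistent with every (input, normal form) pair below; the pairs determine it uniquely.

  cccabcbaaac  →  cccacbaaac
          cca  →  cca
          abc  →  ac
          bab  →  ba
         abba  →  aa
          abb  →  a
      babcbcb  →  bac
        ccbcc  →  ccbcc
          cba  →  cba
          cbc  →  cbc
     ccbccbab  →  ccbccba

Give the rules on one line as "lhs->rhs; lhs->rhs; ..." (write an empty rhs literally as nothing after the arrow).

ab->a; bcb->

  | cccabcbaaac => cccacbaaac
  | cca
  | abc => ac
  | bab => ba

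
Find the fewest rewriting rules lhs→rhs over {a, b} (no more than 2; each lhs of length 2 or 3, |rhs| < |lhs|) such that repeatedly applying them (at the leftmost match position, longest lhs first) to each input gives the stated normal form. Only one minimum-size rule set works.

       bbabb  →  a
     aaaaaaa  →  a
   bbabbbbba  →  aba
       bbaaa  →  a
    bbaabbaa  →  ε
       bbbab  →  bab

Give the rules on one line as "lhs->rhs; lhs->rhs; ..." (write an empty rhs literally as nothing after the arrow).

aa->; bb->

  | bbabb => abb => a
  | aaaaaaa => aaaaa => aaa => a
  | bbabbbbba => abbbbba => abbba => aba
  | bbaaa => aaa => a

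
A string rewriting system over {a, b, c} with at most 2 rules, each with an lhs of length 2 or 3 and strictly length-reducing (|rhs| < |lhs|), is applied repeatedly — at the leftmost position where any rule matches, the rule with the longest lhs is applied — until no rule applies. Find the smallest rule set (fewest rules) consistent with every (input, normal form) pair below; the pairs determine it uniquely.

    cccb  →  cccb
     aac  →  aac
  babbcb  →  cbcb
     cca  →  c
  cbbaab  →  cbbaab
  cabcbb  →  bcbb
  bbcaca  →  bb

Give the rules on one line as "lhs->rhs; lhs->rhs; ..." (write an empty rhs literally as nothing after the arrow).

  | cccb
  | aac
  | babbcb => cbcb
  | cca => c

bab->c; ca->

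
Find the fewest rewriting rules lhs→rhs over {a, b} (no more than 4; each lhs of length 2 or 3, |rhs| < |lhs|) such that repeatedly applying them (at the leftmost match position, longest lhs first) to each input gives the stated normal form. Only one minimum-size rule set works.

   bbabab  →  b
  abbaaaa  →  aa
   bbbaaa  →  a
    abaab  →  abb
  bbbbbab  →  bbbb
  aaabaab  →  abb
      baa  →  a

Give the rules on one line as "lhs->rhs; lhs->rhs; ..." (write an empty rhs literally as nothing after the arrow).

  | bbabab => bab => b
  | abbaaaa => aaaa => aa
  | bbbaaa => baa => a
  | abaab => abab => abb

aaa->a; aba->ab; ba->; bba->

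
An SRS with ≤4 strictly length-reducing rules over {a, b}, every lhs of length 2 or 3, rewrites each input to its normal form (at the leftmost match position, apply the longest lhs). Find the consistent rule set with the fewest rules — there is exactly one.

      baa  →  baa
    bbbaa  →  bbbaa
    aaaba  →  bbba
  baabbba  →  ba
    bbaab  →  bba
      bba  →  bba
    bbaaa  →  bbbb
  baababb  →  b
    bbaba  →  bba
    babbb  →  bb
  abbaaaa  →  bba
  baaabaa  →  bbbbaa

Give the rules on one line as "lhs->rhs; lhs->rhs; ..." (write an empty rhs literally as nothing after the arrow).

aaa->bb; aab->a; ab->; abb->

  | baa
  | bbbaa
  | aaaba => bbba
  | baabbba => babba => ba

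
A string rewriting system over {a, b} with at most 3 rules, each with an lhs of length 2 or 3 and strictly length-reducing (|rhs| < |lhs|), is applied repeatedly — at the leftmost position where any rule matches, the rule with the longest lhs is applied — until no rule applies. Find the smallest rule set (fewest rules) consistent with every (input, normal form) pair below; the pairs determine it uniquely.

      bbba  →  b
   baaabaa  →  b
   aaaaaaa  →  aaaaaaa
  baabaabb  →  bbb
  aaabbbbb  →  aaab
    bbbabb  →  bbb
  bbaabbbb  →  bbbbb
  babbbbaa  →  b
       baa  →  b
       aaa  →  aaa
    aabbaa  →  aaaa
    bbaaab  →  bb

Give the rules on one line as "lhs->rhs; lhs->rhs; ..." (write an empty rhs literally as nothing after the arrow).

abb->a; ba->b; bba->ba

  | bbba => bba => ba => b
  | baaabaa => baabaa => babaa => bbaa => baa => ba => b
  | aaaaaaa
  | baabaabb => babaabb => bbaabb => baabb => babb => bbb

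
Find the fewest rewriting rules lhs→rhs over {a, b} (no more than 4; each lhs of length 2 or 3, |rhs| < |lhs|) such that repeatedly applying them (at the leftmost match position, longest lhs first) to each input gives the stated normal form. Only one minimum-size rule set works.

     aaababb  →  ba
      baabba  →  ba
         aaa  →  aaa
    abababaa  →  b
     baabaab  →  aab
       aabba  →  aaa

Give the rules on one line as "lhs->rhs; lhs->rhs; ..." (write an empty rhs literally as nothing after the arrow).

  | aaababb => aababb => ababb => babb => ba
  | baabba => bbba => ba
  | aaa
  | abababaa => bababaa => bbabaa => abaa => baa => b

aba->ba; baa->b; bb->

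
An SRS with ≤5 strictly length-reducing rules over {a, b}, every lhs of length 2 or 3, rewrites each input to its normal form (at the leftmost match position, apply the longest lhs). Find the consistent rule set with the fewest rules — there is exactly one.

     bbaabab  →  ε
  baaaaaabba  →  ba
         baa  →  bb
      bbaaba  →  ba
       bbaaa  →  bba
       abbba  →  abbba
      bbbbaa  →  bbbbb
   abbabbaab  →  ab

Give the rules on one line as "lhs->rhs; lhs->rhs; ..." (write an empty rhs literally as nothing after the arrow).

  | bbaabab => bbabab => bab => ε
  | baaaaaabba => baaaabba => baabba => babba => ba
  | baa => bb
  | bbaaba => bbaba => ba

aa->b; aaa->a; aab->ab; bab->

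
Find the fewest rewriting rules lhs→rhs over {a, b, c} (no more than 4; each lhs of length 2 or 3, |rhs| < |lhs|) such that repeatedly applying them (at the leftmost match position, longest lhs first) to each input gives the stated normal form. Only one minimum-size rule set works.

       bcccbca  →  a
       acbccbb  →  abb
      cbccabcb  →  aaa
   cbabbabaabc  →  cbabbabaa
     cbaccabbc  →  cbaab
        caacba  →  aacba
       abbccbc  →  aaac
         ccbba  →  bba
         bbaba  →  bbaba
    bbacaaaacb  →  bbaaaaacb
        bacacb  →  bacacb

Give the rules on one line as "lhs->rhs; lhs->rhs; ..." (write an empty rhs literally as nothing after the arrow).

bc->; bcb->aa; caa->aa; cc->

  | bcccbca => ccbca => bca => a
  | acbccbb => accbb => abb
  | cbccabcb => ccabcb => abcb => aaa
  | cbabbabaabc => cbabbabaa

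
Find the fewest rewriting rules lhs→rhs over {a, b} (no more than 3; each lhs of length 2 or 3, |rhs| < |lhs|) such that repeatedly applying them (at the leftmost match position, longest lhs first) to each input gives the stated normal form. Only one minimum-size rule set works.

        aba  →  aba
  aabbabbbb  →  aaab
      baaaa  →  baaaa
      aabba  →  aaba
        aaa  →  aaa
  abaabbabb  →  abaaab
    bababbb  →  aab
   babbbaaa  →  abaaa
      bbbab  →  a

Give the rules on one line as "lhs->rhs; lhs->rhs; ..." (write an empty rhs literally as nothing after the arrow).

  | aba
  | aabbabbbb => aababbbb => aaabbb => aaabb => aaab
  | baaaa
  | aabba => aaba

bab->a; bb->b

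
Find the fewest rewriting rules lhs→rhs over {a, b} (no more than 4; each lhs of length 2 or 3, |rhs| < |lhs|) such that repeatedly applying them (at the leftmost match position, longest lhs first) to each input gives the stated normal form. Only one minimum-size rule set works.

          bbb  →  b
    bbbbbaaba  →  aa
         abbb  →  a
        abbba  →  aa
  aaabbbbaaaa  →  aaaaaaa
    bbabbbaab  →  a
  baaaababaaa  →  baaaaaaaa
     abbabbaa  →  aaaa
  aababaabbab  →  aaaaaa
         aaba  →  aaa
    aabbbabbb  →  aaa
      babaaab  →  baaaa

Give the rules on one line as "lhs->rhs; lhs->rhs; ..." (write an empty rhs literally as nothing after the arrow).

ab->a; bb->b; bba->

  | bbb => bb => b
  | bbbbbaaba => bbbbaaba => bbbaaba => bbaaba => aba => aa
  | abbb => abb => ab => a
  | abbba => abba => aba => aa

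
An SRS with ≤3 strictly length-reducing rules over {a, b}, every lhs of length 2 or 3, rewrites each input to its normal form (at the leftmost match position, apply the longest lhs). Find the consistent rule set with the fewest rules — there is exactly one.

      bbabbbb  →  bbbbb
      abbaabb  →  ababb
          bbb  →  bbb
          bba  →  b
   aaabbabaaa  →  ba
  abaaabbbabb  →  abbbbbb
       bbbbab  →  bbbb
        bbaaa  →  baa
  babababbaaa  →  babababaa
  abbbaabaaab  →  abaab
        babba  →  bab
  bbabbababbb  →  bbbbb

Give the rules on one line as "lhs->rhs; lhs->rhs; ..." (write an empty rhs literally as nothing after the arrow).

  | bbabbbb => bbbbb
  | abbaabb => ababb
  | bbb
  | bba => b

aaa->b; bba->b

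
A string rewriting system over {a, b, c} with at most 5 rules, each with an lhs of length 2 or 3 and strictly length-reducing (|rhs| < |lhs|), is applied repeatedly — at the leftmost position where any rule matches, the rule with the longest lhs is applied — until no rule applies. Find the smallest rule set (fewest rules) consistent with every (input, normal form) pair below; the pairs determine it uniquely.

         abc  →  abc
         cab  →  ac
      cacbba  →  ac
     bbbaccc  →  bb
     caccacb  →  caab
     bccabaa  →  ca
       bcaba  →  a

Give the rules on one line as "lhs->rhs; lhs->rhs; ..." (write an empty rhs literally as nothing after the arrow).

ba->c; cab->ac; cb->b; cc->

  | abc
  | cab => ac
  | cacbba => cabba => acba => aba => ac
  | bbbaccc => bbcccc => bbcc => bb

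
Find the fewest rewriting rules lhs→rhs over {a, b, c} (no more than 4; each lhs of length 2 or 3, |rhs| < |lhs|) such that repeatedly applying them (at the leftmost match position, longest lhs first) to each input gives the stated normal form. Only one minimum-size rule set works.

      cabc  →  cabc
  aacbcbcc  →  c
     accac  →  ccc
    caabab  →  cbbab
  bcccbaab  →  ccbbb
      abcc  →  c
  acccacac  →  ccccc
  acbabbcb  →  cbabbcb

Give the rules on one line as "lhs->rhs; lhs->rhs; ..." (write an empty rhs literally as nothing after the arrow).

  | cabc
  | aacbcbcc => bcbcbcc => bcbcc => bcc => c
  | accac => ccac => ccc
  | caabab => cbbab

aa->b; ac->c; bcc->c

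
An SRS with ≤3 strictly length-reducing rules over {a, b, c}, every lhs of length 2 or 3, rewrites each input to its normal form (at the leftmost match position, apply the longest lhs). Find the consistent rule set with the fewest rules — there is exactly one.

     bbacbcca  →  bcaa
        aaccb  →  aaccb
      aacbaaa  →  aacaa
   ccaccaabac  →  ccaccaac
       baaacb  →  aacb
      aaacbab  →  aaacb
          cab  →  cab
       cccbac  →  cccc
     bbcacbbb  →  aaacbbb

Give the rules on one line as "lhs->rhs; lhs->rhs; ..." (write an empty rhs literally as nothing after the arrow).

  | bbacbcca => bcbcca => bcaa
  | aaccb
  | aacbaaa => aacaa
  | ccaccaabac => ccaccaac

ba->; bbc->aa; bcc->a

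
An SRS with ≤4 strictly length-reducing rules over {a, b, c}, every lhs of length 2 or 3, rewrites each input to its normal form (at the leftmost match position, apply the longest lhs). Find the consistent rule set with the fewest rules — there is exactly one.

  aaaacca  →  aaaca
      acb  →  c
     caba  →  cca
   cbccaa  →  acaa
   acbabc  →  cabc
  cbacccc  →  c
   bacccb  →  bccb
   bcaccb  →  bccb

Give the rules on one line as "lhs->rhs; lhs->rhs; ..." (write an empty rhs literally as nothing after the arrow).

  | aaaacca => aaaca
  | acb => c
  | caba => cca
  | cbccaa => acaa

aba->ca; acb->c; acc->c; cbc->a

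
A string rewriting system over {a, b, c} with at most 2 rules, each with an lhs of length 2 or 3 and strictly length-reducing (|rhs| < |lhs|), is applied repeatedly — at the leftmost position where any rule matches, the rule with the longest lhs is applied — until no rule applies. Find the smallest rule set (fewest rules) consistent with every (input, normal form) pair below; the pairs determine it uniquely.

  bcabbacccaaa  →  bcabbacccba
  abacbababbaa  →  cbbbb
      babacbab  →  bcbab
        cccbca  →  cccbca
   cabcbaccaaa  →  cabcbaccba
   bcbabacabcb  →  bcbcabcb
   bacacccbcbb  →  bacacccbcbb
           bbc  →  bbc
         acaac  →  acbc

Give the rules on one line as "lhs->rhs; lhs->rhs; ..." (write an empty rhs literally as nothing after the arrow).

aa->b; aba->

  | bcabbacccaaa => bcabbacccba
  | abacbababbaa => cbababbaa => cbbbaa => cbbbb
  | babacbab => bcbab
  | cccbca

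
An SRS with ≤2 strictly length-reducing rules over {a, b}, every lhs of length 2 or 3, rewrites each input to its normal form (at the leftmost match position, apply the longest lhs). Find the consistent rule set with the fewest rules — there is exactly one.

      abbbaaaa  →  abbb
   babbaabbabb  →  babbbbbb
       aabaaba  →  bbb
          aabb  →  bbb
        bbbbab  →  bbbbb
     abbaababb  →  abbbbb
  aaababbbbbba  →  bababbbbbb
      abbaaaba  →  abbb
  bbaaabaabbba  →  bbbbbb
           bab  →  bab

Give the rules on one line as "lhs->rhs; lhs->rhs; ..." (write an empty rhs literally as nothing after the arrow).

  | abbbaaaa => abbbaaa => abbbaa => abbba => abbb
  | babbaabbabb => babbabbabb => babbbbabb => babbbbbb
  | aabaaba => bbaaba => bbaba => bbba => bbb
  | aabb => bbb

aa->b; bba->bb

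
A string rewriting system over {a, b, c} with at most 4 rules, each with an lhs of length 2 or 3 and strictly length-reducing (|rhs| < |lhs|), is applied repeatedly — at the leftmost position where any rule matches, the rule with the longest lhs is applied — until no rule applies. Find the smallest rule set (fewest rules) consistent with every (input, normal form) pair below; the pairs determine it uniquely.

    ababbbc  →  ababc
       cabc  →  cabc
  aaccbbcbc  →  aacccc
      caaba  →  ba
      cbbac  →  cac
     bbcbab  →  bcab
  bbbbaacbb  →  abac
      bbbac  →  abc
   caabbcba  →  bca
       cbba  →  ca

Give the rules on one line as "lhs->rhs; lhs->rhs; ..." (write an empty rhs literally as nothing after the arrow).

bb->b; bba->ab; caa->; cb->c

  | ababbbc => ababbc => ababc
  | cabc
  | aaccbbcbc => aaccbcbc => aacccbc => aacccc
  | caaba => ba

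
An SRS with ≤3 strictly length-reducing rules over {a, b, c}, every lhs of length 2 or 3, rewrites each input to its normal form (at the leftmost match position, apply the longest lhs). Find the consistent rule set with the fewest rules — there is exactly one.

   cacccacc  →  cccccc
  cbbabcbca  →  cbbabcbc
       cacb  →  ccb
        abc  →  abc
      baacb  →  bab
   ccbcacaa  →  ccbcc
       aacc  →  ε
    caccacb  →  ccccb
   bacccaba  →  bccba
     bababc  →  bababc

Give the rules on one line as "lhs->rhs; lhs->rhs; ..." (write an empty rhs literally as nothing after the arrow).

ac->; ca->c

  | cacccacc => ccccacc => cccccc
  | cbbabcbca => cbbabcbc
  | cacb => ccb
  | abc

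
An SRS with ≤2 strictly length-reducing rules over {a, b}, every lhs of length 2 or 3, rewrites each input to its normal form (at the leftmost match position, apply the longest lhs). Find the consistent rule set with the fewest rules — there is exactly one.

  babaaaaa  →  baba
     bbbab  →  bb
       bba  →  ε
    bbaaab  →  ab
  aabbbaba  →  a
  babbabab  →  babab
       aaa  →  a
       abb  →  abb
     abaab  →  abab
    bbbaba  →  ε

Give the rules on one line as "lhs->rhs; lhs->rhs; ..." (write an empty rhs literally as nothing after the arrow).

aa->a; bba->

  | babaaaaa => babaaaa => babaaa => babaa => baba
  | bbbab => bb
  | bba => ε
  | bbaaab => aab => ab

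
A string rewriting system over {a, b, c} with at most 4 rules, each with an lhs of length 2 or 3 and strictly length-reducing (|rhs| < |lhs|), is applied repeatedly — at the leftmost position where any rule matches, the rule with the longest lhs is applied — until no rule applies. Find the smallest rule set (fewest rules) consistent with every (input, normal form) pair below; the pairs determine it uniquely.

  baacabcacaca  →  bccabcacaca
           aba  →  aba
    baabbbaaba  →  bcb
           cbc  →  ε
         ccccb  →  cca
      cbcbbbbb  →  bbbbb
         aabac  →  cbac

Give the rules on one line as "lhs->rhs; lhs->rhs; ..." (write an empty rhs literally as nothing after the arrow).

  | baacabcacaca => bccabcacaca
  | aba
  | baabbbaaba => bcbbbaaba => bcbbaba => bcbba => bcb
  | cbc => ε

aa->c; bba->b; cbc->; ccb->a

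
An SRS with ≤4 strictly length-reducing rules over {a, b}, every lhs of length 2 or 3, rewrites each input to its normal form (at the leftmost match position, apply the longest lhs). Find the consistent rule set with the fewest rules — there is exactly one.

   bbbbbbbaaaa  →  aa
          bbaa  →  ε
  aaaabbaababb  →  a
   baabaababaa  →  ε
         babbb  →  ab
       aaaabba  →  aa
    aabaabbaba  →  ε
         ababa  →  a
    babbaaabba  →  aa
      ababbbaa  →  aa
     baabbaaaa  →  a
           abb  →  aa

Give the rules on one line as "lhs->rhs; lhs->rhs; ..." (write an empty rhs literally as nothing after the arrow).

aaa->ba; ba->; baa->; bb->a

  | bbbbbbbaaaa => abbbbbaaaa => aabbbaaaa => aaabaaaa => babaaaa => baaaa => aa
  | bbaa => aaa => ba => ε
  | aaaabbaababb => baabbaababb => bbaababb => aaababb => bababb => babb => bb => a
  | baabaababaa => baababaa => babaa => baa => ε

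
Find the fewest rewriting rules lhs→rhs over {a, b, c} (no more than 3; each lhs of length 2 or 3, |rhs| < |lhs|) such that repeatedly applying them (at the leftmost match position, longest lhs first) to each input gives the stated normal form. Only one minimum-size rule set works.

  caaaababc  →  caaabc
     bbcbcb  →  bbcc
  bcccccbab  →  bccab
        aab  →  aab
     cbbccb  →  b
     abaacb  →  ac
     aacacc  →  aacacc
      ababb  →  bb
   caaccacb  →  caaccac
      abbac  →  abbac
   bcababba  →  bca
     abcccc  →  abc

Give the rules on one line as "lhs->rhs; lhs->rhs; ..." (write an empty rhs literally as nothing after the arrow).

  | caaaababc => caaabc
  | bbcbcb => bbccb => bbcc
  | bcccccbab => bccbab => bccab
  | aab

aba->; cb->c; ccc->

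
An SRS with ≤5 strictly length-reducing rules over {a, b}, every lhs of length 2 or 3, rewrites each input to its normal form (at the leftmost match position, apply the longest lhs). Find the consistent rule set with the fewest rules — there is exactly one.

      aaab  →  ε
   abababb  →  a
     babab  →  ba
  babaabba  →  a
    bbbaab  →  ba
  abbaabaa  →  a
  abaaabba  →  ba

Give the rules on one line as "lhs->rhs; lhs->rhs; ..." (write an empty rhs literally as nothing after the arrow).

  | aaab => bb => ε
  | abababb => aababb => ababb => aabb => abb => ab => a
  | babab => baab => bab => ba
  | babaabba => baaabba => bbbba => bba => a

aa->a; aaa->b; ab->a; bb->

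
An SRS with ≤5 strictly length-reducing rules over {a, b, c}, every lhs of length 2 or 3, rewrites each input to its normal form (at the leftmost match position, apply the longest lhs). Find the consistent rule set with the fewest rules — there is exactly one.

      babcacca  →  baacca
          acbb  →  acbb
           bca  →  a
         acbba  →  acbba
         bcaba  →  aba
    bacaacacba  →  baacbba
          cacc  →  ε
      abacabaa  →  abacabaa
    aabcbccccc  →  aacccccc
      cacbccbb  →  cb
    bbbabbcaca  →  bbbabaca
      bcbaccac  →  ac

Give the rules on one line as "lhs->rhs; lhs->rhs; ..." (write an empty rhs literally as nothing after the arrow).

  | babcacca => baacca
  | acbb
  | bca => a
  | acbba

bc->; bcb->c; caa->ac; cac->b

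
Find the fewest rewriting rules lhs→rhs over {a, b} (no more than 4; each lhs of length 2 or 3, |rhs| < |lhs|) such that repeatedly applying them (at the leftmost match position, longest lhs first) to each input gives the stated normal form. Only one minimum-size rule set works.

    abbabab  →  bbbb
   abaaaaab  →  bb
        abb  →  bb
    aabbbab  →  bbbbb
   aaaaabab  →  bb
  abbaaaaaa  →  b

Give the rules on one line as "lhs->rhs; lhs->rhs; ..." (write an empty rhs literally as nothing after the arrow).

  | abbabab => bbabab => bbbab => bbbb
  | abaaaaab => baaaaab => aaab => bab => bb
  | abb => bb
  | aabbbab => bbbbab => bbbbb

aa->b; ab->b; baa->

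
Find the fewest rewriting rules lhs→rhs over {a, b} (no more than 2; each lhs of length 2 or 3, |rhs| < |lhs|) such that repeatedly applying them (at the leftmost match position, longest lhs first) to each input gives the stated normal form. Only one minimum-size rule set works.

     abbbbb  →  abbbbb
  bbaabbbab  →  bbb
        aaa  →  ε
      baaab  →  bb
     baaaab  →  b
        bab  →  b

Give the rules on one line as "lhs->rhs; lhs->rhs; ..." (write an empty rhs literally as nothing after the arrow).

  | abbbbb
  | bbaabbbab => babbbab => bbbab => bbb
  | aaa => ba => ε
  | baaab => aab => bb

aa->b; ba->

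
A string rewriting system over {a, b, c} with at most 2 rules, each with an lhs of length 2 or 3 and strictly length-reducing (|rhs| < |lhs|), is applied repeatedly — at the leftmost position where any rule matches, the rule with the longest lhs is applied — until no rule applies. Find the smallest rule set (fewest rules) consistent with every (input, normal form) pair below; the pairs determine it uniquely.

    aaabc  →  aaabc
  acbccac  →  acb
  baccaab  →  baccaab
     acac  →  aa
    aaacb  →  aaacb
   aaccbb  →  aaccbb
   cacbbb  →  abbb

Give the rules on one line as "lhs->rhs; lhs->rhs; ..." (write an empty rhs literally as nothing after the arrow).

bca->b; cac->a

  | aaabc
  | acbccac => acbca => acb
  | baccaab
  | acac => aa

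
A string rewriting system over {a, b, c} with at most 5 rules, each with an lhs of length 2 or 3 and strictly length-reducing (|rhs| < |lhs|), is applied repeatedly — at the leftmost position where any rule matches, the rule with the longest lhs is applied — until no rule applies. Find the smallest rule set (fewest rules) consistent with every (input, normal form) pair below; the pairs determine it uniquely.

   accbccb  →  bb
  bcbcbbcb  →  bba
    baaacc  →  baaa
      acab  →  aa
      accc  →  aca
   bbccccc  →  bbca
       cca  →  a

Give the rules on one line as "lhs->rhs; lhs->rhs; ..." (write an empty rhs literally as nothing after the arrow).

ab->b; cb->a; cc->; ccc->ca

  | accbccb => abccb => bccb => bb
  | bcbcbbcb => bacbbcb => baabcb => babcb => bbcb => bba
  | baaacc => baaa
  | acab => acb => aa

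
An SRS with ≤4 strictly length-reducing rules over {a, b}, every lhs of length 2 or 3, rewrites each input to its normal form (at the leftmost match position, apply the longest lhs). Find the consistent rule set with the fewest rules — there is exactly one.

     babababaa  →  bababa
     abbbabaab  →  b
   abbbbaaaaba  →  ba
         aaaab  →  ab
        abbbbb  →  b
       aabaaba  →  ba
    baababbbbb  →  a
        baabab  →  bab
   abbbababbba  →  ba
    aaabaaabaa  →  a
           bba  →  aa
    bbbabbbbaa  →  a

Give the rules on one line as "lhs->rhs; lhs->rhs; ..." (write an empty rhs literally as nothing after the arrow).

  | babababaa => bababa
  | abbbabaab => bbabaab => aabaab => bbaab => aaab => abb => b
  | abbbbaaaaba => bbbaaaaba => abaaaaba => aaaba => abba => ba
  | aaaab => aabb => bbb => ab

aab->bb; abb->b; baa->; bb->a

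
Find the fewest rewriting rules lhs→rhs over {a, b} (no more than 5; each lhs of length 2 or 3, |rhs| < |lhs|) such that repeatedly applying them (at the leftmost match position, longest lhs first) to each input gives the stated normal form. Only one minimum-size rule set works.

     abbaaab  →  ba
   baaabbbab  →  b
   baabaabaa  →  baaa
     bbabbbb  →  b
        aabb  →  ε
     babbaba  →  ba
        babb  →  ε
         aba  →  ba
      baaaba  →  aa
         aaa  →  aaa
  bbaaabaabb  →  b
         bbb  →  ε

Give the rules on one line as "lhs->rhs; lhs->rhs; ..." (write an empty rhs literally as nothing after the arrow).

  | abbaaab => bbaaab => aaab => aba => ba
  | baaabbbab => bababbab => bbabbab => abbab => bbab => ab => b
  | baabaabaa => bbaaabaa => aaabaa => abaaa => baaa
  | bbabbbb => abbbb => bbbb => b

aab->ba; ab->b; bb->; bbb->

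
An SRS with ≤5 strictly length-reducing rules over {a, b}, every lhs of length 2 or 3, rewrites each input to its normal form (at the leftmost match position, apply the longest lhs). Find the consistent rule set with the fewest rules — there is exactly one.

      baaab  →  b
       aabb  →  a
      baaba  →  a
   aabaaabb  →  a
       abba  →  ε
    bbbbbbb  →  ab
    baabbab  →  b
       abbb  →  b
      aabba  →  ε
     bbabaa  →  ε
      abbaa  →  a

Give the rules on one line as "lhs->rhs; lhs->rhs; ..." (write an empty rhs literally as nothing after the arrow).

  | baaab => aaab => b
  | aabb => bb => a
  | baaba => aaba => ba => a
  | aabaaabb => baaabb => aaabb => bb => a

aa->; aaa->; ba->a; bb->a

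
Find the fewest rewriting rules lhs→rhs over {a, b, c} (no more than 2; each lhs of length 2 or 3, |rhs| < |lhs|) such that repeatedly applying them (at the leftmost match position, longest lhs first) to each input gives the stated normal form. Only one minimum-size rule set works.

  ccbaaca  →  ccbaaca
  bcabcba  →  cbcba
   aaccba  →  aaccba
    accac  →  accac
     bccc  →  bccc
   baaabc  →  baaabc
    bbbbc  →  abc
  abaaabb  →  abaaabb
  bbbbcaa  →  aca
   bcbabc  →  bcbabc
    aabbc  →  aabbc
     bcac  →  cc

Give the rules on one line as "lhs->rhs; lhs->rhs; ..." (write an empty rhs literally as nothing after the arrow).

  | ccbaaca
  | bcabcba => cbcba
  | aaccba
  | accac

bbb->a; bca->c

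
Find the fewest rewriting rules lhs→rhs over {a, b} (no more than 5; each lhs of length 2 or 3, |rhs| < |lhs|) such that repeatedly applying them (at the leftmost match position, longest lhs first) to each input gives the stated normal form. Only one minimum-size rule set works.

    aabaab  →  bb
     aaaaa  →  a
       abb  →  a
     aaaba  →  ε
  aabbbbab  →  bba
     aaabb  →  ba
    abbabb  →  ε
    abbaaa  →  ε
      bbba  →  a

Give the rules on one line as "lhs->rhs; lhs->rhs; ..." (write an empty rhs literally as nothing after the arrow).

aa->b; ab->a; baa->; bbb->

  | aabaab => bbaab => bb
  | aaaaa => baaa => a
  | abb => ab => a
  | aaaba => baba => baa => ε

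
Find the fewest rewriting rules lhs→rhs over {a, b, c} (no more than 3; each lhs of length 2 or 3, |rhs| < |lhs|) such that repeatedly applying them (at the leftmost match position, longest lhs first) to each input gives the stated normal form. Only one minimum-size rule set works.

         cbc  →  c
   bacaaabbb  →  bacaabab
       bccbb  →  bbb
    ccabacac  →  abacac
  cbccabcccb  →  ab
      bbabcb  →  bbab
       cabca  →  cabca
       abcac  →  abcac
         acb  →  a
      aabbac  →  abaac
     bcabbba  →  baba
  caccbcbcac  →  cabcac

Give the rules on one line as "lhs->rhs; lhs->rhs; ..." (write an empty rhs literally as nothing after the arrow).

abb->ba; cb->; cc->

  | cbc => c
  | bacaaabbb => bacaabab
  | bccbb => bbb
  | ccabacac => abacac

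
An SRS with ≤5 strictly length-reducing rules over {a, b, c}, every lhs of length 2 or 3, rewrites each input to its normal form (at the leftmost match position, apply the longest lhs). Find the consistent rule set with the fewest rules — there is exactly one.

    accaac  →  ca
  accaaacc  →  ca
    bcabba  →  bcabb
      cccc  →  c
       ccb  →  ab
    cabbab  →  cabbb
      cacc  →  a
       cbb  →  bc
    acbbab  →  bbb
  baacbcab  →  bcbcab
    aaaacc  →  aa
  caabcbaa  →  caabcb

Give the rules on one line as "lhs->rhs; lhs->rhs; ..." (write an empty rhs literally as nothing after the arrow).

ac->; ba->b; cbb->bc; cc->a

  | accaac => caac => ca
  | accaaacc => caaacc => caac => ca
  | bcabba => bcabb
  | cccc => acc => c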